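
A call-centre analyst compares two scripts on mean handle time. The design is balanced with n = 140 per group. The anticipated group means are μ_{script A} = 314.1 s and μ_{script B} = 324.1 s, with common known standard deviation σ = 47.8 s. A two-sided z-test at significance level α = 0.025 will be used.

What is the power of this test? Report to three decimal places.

Power ≈ 0.312

Standardized effect: d = |μ_{script A} − μ_{script B}| / σ = |314.1 − 324.1| / 47.8 = 0.2092
Noncentrality parameter: δ = d·√(n/2) = 0.2092 × √(140/2) = 1.7503
Critical value for a two-sided test at α = 0.025: z_{α/2} = 2.241.
Power = Φ(δ − 2.241) + Φ(−δ − 2.241) = Φ(-0.491) + Φ(-3.992) = 0.3117 + 0.0000 = 0.3117.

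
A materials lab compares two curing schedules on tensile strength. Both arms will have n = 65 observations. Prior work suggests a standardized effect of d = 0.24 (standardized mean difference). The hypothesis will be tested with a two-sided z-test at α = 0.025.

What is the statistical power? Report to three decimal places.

Noncentrality parameter: δ = d·√(n/2) = 0.24 × √(65/2) = 1.3682
Two-sided α = 0.025 → critical value z_{0.0125} = 2.241.
Power = Φ(δ − 2.241) + Φ(−δ − 2.241) = Φ(-0.873) + Φ(-3.610) = 0.1913 + 0.0002 = 0.1914.

Power ≈ 0.191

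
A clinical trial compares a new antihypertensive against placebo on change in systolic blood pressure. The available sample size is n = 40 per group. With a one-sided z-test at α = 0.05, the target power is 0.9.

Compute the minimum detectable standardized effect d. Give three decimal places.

Need Φ(δ − 1.645) = 0.9, so δ = 1.645 + 1.282 = 2.926.
δ = d·√(n/2) ⇒ d = δ/√(n/2) = 2.926/√(40/2) = 0.6544.

d ≈ 0.654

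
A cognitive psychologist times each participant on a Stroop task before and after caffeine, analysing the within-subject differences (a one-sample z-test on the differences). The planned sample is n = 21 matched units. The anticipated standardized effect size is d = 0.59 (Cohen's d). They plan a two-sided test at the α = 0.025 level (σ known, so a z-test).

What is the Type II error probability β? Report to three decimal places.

β ≈ 0.322

Noncentrality parameter: δ = d·√n = 0.59 × √21 = 2.7037
Critical value for a two-sided test at α = 0.025: z_{α/2} = 2.241.
Power = Φ(δ − 2.241) + Φ(−δ − 2.241) = Φ(0.462) + Φ(-4.945) = 0.6781 + 0.0000 = 0.6781.
Type II error: β = 1 − power = 1 − 0.6781 = 0.3219.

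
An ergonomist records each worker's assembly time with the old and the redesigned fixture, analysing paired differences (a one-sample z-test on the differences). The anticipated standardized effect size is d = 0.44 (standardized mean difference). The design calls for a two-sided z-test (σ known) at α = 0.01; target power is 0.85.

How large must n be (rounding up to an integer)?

n = 68

Set Φ(δ − 2.576) = 0.85; then δ − 2.576 = Φ⁻¹(0.85) = 1.036, giving δ = 3.612.
(For δ > 0 the lower-tail rejection region contributes negligibly to power, so the one-term inversion is standard.)
δ = d·√n ⇒ n = (δ/d)² = (3.612 / 0.44)² = 67.40.
Rounding up, n = 68.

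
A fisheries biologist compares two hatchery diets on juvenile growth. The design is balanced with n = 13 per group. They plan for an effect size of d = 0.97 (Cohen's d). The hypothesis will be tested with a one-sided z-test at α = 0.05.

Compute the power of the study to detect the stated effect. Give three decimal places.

Noncentrality parameter: δ = d·√(n/2) = 0.97 × √(13/2) = 2.4730
Critical value for a one-sided test at α = 0.05: z_α = 1.645.
Power = P(Z > 1.645 − δ) = Φ(0.828) = 0.7962.

Power ≈ 0.796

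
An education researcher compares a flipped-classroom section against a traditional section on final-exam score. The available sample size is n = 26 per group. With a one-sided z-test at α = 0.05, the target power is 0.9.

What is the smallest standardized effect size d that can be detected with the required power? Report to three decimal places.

Need Φ(δ − 1.645) = 0.9, so δ = 1.645 + 1.282 = 2.926.
δ = d·√(n/2) ⇒ d = δ/√(n/2) = 2.926/√(26/2) = 0.8116.

d ≈ 0.812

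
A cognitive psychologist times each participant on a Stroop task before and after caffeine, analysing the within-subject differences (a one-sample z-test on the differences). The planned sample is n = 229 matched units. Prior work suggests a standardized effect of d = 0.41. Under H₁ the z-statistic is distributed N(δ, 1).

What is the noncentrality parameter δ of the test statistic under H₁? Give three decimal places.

δ ≈ 6.204

δ = d·√n = 0.41 × √229 = 6.2044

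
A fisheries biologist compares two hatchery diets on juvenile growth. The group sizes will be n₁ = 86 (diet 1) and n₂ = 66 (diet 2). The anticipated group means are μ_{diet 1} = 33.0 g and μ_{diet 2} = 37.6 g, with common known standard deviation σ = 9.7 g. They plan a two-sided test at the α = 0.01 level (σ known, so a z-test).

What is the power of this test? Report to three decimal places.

Standardized effect: d = |μ_{diet 1} − μ_{diet 2}| / σ = |33.0 − 37.6| / 9.7 = 0.4742
Noncentrality parameter: δ = d / √(1/n₁ + 1/n₂) = 0.4742 / √(1/86 + 1/66) = 2.8979
Critical value for a two-sided test at α = 0.01: z_{α/2} = 2.576.
Power = Φ(δ − 2.576) + Φ(−δ − 2.576) = Φ(0.322) + Φ(-5.474) = 0.6263 + 0.0000 = 0.6263.

Power ≈ 0.626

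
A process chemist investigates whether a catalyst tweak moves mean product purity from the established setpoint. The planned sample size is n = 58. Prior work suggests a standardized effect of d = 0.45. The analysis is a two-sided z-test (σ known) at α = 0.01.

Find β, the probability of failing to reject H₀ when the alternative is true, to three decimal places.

Noncentrality parameter: δ = d·√n = 0.45 × √58 = 3.4271
Critical value for a two-sided test at α = 0.01: z_{α/2} = 2.576.
Power = Φ(δ − 2.576) + Φ(−δ − 2.576) = Φ(0.851) + Φ(-6.003) = 0.8027 + 0.0000 = 0.8027.
Type II error: β = 1 − power = 1 − 0.8027 = 0.1973.

β ≈ 0.197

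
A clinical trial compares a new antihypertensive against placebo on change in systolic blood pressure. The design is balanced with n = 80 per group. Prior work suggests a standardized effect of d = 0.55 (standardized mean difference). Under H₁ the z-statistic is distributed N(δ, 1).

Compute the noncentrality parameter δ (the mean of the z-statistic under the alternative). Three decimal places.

The noncentrality parameter scales effect size by the design's sample-size factor: δ = d·√(n/2) = 0.55 × √(80/2) = 3.4785

δ ≈ 3.479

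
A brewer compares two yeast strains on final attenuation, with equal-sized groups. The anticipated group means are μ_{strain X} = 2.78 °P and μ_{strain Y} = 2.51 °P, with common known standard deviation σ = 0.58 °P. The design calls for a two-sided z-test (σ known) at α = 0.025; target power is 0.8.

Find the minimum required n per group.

Standardized effect: d = |μ_{strain X} − μ_{strain Y}| / σ = |2.78 − 2.51| / 0.58 = 0.4655
Set Φ(δ − 2.241) = 0.8; then δ − 2.241 = Φ⁻¹(0.8) = 0.842, giving δ = 3.083.
(The Φ(−δ − z_{α/2}) term is vanishingly small for δ > 0 and is dropped in the standard sample-size formula.)
δ = d·√(n/2) ⇒ n = 2(δ/d)² = 2 × (3.083 / 0.4655)² = 87.72.
Rounding up, n = 88 per group.

n = 88 per group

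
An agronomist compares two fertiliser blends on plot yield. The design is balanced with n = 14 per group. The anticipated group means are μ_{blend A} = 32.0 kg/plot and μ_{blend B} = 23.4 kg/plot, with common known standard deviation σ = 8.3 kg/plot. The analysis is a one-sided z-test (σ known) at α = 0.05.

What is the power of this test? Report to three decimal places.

Power ≈ 0.864

Standardized effect: d = |μ_{blend A} − μ_{blend B}| / σ = |32.0 − 23.4| / 8.3 = 1.0361
Noncentrality parameter: δ = d·√(n/2) = 1.0361 × √(14/2) = 2.7414
One-sided α = 0.05 → critical value z_{0.05} = 1.645.
Power = P(Z > 1.645 − δ) = Φ(1.097) = 0.8636.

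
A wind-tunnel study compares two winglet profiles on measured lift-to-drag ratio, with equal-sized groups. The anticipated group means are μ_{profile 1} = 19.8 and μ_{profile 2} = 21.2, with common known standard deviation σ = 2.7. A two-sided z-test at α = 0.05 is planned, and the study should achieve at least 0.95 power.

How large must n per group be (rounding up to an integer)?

Standardized effect: d = |μ_{profile 1} − μ_{profile 2}| / σ = |19.8 − 21.2| / 2.7 = 0.5185
Set Φ(δ − 1.960) = 0.95; then δ − 1.960 = Φ⁻¹(0.95) = 1.645, giving δ = 3.605.
(The Φ(−δ − z_{α/2}) term is vanishingly small for δ > 0 and is dropped in the standard sample-size formula.)
δ = d·√(n/2) ⇒ n = 2(δ/d)² = 2 × (3.605 / 0.5185)² = 96.66.
Rounding up, n = 97 per group.

n = 97 per group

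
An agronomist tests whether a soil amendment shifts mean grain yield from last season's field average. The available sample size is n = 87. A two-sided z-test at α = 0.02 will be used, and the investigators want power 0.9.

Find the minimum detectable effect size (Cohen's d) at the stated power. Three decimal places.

d ≈ 0.387

Need Φ(δ − 2.326) = 0.9, so δ = 2.326 + 1.282 = 3.608.
(Lower-tail contribution to power is negligible for δ > 0.)
δ = d·√n ⇒ d = δ/√n = 3.608/√87 = 0.3868.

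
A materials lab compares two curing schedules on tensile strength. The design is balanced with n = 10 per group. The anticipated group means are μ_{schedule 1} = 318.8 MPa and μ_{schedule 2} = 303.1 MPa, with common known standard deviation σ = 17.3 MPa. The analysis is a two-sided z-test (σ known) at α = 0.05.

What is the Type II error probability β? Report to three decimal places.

β ≈ 0.472

Standardized effect: d = |μ_{schedule 1} − μ_{schedule 2}| / σ = |318.8 − 303.1| / 17.3 = 0.9075
Noncentrality parameter: λ = d·√(n/2) = 0.9075 × √(10/2) = 2.0293
Two-sided α = 0.05 → critical value z_{0.025} = 1.960.
Power = Φ(λ − 1.960) + Φ(−λ − 1.960) = Φ(0.069) + Φ(-3.989) = 0.5276 + 0.0000 = 0.5277.
Type II error: β = 1 − power = 1 − 0.5277 = 0.4723.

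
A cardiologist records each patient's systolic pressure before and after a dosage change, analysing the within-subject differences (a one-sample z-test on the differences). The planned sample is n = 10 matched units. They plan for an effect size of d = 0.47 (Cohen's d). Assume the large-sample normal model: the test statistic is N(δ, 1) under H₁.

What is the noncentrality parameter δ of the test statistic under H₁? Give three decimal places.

δ = d·√n = 0.47 × √10 = 1.4863

δ ≈ 1.486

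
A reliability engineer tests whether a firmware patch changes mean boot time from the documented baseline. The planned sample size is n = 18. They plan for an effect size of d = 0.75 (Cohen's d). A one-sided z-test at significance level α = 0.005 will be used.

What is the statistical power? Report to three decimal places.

Power ≈ 0.728

Noncentrality parameter: δ = d·√n = 0.75 × √18 = 3.1820
Critical value for a one-sided test at α = 0.005: z_α = 2.576.
Power = P(Z > 2.576 − δ) = Φ(0.606) = 0.7278.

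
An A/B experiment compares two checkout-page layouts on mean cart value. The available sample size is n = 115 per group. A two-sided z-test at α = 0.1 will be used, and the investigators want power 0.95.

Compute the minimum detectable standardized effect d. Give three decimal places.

d ≈ 0.434

Required noncentrality: δ = z_{0.05} + z_{0.05} = 1.645 + 1.645 = 3.290.
(Lower-tail contribution to power is negligible for δ > 0.)
δ = d·√(n/2) ⇒ d = δ/√(n/2) = 3.290/√(115/2) = 0.4338.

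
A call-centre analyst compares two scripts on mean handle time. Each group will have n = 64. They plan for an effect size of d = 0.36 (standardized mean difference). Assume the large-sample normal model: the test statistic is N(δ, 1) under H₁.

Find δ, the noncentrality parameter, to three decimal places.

The noncentrality parameter scales effect size by the design's sample-size factor: δ = d·√(n/2) = 0.36 × √(64/2) = 2.0365

δ ≈ 2.036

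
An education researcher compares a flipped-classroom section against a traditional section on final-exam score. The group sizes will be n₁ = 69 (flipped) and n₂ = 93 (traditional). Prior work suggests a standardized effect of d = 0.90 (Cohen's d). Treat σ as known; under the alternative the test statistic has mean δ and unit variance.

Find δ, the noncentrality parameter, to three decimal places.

The noncentrality parameter scales effect size by the design's sample-size factor: δ = d / √(1/n₁ + 1/n₂) = 0.90 / √(1/69 + 1/93) = 5.6644

δ ≈ 5.664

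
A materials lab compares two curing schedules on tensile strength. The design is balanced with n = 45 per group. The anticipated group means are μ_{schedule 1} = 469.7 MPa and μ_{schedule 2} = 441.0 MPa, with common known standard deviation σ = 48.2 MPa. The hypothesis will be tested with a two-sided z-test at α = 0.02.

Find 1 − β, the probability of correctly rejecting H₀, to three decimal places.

Standardized effect: d = |μ_{schedule 1} − μ_{schedule 2}| / σ = |469.7 − 441.0| / 48.2 = 0.5954
Noncentrality parameter: δ = d·√(n/2) = 0.5954 × √(45/2) = 2.8244
Critical value for a two-sided test at α = 0.02: z_{α/2} = 2.326.
Power = Φ(δ − 2.326) + Φ(−δ − 2.326) = Φ(0.498) + Φ(-5.151) = 0.6908 + 0.0000 = 0.6908.

Power ≈ 0.691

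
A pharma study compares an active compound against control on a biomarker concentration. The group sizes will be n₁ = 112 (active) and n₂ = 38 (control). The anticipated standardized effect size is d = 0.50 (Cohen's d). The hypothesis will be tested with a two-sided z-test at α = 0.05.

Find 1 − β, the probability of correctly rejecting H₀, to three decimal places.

Power ≈ 0.759

Noncentrality parameter: δ = d / √(1/n₁ + 1/n₂) = 0.50 / √(1/112 + 1/38) = 2.6633
Critical value for a two-sided test at α = 0.05: z_{α/2} = 1.960.
Power = Φ(δ − 1.960) + Φ(−δ − 1.960) = Φ(0.703) + Φ(-4.623) = 0.7591 + 0.0000 = 0.7591.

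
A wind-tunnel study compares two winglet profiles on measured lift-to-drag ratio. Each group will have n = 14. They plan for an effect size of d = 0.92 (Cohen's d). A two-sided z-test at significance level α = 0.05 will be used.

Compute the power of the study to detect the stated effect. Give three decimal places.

Noncentrality parameter: δ = d·√(n/2) = 0.92 × √(14/2) = 2.4341
Critical value for a two-sided test at α = 0.05: z_{α/2} = 1.960.
Power = Φ(δ − 1.960) + Φ(−δ − 1.960) = Φ(0.474) + Φ(-4.394) = 0.6823 + 0.0000 = 0.6823.

Power ≈ 0.682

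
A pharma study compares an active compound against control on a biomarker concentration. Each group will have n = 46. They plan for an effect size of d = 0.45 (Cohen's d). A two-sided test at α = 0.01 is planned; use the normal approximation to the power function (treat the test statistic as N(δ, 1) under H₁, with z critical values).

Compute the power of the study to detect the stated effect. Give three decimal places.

Noncentrality parameter: δ = d·√(n/2) = 0.45 × √(46/2) = 2.1581
Two-sided α = 0.01 → critical value z_{0.005} = 2.576.
Power = Φ(δ − 2.576) + Φ(−δ − 2.576) = Φ(-0.418) + Φ(-4.734) = 0.3381 + 0.0000 = 0.3381.

Power ≈ 0.338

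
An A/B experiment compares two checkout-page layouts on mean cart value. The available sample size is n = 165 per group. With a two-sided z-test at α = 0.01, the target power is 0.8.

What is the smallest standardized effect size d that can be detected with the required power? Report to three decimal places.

Required noncentrality: δ = z_{0.005} + z_{0.20} = 2.576 + 0.842 = 3.417.
(The second rejection-region term Φ(−δ − z_{α/2}) is negligible and dropped.)
δ = d·√(n/2) ⇒ d = δ/√(n/2) = 3.417/√(165/2) = 0.3762.

d ≈ 0.376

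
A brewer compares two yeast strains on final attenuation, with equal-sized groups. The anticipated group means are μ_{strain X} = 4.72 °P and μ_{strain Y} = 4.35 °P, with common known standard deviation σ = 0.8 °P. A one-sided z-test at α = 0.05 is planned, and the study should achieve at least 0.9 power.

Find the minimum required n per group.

Standardized effect: d = |μ_{strain X} − μ_{strain Y}| / σ = |4.72 − 4.35| / 0.8 = 0.4625
For power 0.9 need Φ(δ − z_{0.05}) = 0.9, so δ = z_{0.05} + z_{0.10} = 1.645 + 1.282 = 2.926.
δ = d·√(n/2) ⇒ n = 2(δ/d)² = 2 × (2.926 / 0.4625)² = 80.07.
Rounding up, n = 81 per group.

n = 81 per group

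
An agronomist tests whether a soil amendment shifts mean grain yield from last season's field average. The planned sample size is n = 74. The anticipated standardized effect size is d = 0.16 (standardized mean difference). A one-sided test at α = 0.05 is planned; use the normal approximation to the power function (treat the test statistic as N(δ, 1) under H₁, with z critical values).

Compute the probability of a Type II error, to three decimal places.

Noncentrality parameter: λ = d·√n = 0.16 × √74 = 1.3764
One-sided α = 0.05 → critical value z_{0.05} = 1.645.
Power = Φ(λ − 1.645) = Φ(-0.268) = 0.3942.
Type II error: β = 1 − power = 1 − 0.3942 = 0.6058.

β ≈ 0.606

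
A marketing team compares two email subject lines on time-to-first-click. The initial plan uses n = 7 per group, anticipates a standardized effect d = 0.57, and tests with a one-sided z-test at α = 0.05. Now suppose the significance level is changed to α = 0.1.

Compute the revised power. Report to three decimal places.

δ = d·√(n/2) = 0.57 × √(7/2) = 1.0664 (unchanged). New critical value: z_{0.1} = 1.282.
Revised power = P(Z > 1.282 − δ) = Φ(-0.215) = 0.4148.

Power ≈ 0.415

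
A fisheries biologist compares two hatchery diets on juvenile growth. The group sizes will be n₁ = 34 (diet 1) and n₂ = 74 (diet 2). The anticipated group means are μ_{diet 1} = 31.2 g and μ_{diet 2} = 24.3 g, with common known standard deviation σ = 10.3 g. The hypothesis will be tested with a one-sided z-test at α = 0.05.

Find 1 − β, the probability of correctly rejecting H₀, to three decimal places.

Standardized effect: d = |μ_{diet 1} − μ_{diet 2}| / σ = |31.2 − 24.3| / 10.3 = 0.6699
Noncentrality parameter: λ = d / √(1/n₁ + 1/n₂) = 0.6699 / √(1/34 + 1/74) = 3.2334
One-sided α = 0.05 → critical value z_{0.05} = 1.645.
Power = P(Z > 1.645 − λ) = Φ(1.589) = 0.9439.

Power ≈ 0.944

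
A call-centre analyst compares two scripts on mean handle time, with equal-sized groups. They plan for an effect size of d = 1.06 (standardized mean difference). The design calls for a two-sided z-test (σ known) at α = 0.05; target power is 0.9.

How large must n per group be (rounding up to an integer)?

n = 19 per group

For power 0.9 need Φ(δ − z_{0.025}) = 0.9, so δ = z_{0.025} + z_{0.10} = 1.960 + 1.282 = 3.242.
(Ignoring the negligible lower-tail rejection probability gives the usual closed-form inversion.)
δ = d·√(n/2) ⇒ n = 2(δ/d)² = 2 × (3.242 / 1.06)² = 18.70.
Rounding up, n = 19 per group.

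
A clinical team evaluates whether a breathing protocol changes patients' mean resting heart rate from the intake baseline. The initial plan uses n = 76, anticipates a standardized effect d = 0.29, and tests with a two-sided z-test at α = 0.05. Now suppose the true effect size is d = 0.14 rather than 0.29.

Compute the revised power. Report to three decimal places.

Power ≈ 0.231

With d = 0.14: δ = d·√n = 0.14 × √76 = 1.2205. Critical value z_{0.025} = 1.960.
Revised power = Φ(δ − 1.960) + Φ(−δ − 1.960) = Φ(-0.739) + Φ(-3.180) = 0.2298 + 0.0007 = 0.2305.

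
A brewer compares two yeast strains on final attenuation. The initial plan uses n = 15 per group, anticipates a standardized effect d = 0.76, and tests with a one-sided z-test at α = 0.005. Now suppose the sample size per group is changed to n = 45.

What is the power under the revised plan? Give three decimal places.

Power ≈ 0.848

With n = 45 per group: δ = d·√(n/2) = 0.76 × √(45/2) = 3.6050. Critical value z_{0.005} = 2.576.
Revised power = Φ(δ − 2.576) = Φ(1.029) = 0.8483.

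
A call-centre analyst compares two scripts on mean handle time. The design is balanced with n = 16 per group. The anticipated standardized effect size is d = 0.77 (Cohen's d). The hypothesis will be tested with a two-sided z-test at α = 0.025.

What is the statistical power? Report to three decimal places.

Noncentrality parameter: δ = d·√(n/2) = 0.77 × √(16/2) = 2.1779
Critical value for a two-sided test at α = 0.025: z_{α/2} = 2.241.
Power = Φ(δ − 2.241) + Φ(−δ − 2.241) = Φ(-0.064) + Φ(-4.419) = 0.4747 + 0.0000 = 0.4747.

Power ≈ 0.475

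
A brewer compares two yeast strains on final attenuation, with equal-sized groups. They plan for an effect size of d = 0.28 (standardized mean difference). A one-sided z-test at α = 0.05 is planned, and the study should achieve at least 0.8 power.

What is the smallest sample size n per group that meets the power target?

Set Φ(δ − 1.645) = 0.8; then δ − 1.645 = Φ⁻¹(0.8) = 0.842, giving δ = 2.486.
δ = d·√(n/2) ⇒ n = 2(δ/d)² = 2 × (2.486 / 0.28)² = 157.72.
Round up to the next whole unit.

n = 158 per group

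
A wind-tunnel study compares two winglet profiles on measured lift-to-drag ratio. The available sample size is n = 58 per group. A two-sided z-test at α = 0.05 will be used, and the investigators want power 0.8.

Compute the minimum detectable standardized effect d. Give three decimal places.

d ≈ 0.520

Required noncentrality: δ = z_{0.025} + z_{0.20} = 1.960 + 0.842 = 2.802.
(Lower-tail contribution to power is negligible for δ > 0.)
δ = d·√(n/2) ⇒ d = δ/√(n/2) = 2.802/√(58/2) = 0.5202.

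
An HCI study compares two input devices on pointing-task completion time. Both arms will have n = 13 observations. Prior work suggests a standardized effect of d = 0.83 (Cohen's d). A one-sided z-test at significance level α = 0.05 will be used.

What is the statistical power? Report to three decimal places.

Power ≈ 0.681

Noncentrality parameter: δ = d·√(n/2) = 0.83 × √(13/2) = 2.1161
Critical value for a one-sided test at α = 0.05: z_α = 1.645.
Power = Φ(δ − 1.645) = Φ(0.471) = 0.6813.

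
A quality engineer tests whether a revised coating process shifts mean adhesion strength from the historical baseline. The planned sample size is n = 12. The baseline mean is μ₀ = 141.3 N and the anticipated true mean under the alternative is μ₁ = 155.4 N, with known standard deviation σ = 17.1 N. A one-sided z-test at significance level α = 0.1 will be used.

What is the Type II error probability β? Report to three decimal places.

Standardized effect: d = |μ₁ − μ₀| / σ = |155.4 − 141.3| / 17.1 = 0.8246
Noncentrality parameter: λ = d·√n = 0.8246 × √12 = 2.8564
One-sided α = 0.1 → critical value z_{0.1} = 1.282.
Power = Φ(λ − 1.282) = Φ(1.575) = 0.9424.
Type II error: β = 1 − power = 1 − 0.9424 = 0.0576.

β ≈ 0.058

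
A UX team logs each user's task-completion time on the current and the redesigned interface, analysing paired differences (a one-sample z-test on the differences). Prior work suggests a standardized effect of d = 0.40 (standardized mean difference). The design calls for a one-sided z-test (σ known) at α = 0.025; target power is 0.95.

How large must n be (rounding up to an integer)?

n = 82

For power 0.95 need Φ(δ − z_{0.025}) = 0.95, so δ = z_{0.025} + z_{0.05} = 1.960 + 1.645 = 3.605.
δ = d·√n ⇒ n = (δ/d)² = (3.605 / 0.40)² = 81.22.
Rounding up, n = 82.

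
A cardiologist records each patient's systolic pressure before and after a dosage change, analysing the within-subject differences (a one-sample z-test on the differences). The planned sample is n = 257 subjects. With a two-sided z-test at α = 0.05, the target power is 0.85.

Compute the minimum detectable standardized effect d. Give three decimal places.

Need Φ(δ − 1.960) = 0.85, so δ = 1.960 + 1.036 = 2.996.
(The second rejection-region term Φ(−δ − z_{α/2}) is negligible and dropped.)
δ = d·√n ⇒ d = δ/√n = 2.996/√257 = 0.1869.

d ≈ 0.187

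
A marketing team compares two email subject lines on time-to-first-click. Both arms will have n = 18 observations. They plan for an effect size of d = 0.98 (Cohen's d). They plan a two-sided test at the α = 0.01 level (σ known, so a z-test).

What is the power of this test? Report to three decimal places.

Noncentrality parameter: δ = d·√(n/2) = 0.98 × √(18/2) = 2.9400
Critical value for a two-sided test at α = 0.01: z_{α/2} = 2.576.
Power = Φ(δ − 2.576) + Φ(−δ − 2.576) = Φ(0.364) + Φ(-5.516) = 0.6421 + 0.0000 = 0.6421.

Power ≈ 0.642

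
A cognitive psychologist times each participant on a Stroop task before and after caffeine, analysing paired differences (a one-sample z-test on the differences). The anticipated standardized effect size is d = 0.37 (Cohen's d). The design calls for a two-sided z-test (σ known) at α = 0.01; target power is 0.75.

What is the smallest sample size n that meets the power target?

n = 78

Set Φ(δ − 2.576) = 0.75; then δ − 2.576 = Φ⁻¹(0.75) = 0.674, giving δ = 3.250.
(Ignoring the negligible lower-tail rejection probability gives the usual closed-form inversion.)
δ = d·√n ⇒ n = (δ/d)² = (3.250 / 0.37)² = 77.17.
Rounding up, n = 78.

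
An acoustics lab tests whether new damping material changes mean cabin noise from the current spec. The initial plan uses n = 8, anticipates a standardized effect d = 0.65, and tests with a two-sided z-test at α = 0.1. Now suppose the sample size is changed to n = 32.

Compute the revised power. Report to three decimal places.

With n = 32: δ = d·√n = 0.65 × √32 = 3.6770. Critical value z_{0.05} = 1.645.
Revised power = Φ(δ − 1.645) + Φ(−δ − 1.645) = Φ(2.032) + Φ(-5.322) = 0.9789 + 0.0000 = 0.9789.

Power ≈ 0.979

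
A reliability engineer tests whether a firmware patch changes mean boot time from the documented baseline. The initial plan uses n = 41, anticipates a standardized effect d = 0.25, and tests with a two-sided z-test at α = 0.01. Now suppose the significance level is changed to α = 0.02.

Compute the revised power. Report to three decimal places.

Power ≈ 0.234

δ = d·√n = 0.25 × √41 = 1.6008 (unchanged). New critical value: z_{0.01} = 2.326.
Revised power = Φ(δ − 2.326) + Φ(−δ − 2.326) = Φ(-0.726) + Φ(-3.927) = 0.2341 + 0.0000 = 0.2341.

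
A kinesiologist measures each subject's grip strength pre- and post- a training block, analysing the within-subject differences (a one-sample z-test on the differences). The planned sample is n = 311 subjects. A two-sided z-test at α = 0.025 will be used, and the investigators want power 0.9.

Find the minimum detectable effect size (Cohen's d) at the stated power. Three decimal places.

Need Φ(δ − 2.241) = 0.9, so δ = 2.241 + 1.282 = 3.523.
(Lower-tail contribution to power is negligible for δ > 0.)
δ = d·√n ⇒ d = δ/√n = 3.523/√311 = 0.1998.

d ≈ 0.200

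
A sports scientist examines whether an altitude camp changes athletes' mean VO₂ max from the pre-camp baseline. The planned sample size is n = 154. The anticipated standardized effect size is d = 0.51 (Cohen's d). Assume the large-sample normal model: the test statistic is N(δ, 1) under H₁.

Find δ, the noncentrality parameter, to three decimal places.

δ ≈ 6.329

δ = d·√n = 0.51 × √154 = 6.3289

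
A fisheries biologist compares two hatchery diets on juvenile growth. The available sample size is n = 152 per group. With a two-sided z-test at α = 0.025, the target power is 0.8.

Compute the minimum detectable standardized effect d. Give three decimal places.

Need Φ(δ − 2.241) = 0.8, so δ = 2.241 + 0.842 = 3.083.
(The second rejection-region term Φ(−δ − z_{α/2}) is negligible and dropped.)
δ = d·√(n/2) ⇒ d = δ/√(n/2) = 3.083/√(152/2) = 0.3536.

d ≈ 0.354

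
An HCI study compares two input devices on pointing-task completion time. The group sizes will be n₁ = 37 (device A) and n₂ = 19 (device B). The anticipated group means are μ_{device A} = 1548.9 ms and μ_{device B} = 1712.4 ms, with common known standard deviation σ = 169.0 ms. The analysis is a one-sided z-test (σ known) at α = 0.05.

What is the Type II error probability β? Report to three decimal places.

β ≈ 0.037

Standardized effect: d = |μ_{device A} − μ_{device B}| / σ = |1548.9 − 1712.4| / 169.0 = 0.9675
Noncentrality parameter: δ = d / √(1/n₁ + 1/n₂) = 0.9675 / √(1/37 + 1/19) = 3.4278
One-sided α = 0.05 → critical value z_{0.05} = 1.645.
Power = Φ(δ − 1.645) = Φ(1.783) = 0.9627.
Type II error: β = 1 − power = 1 − 0.9627 = 0.0373.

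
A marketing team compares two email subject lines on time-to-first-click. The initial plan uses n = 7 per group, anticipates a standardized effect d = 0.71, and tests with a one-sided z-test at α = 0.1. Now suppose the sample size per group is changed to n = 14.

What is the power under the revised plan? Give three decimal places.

With n = 14 per group: δ = d·√(n/2) = 0.71 × √(14/2) = 1.8785. Critical value z_{0.1} = 1.282.
Revised power = P(Z > 1.282 − δ) = Φ(0.597) = 0.7247.

Power ≈ 0.725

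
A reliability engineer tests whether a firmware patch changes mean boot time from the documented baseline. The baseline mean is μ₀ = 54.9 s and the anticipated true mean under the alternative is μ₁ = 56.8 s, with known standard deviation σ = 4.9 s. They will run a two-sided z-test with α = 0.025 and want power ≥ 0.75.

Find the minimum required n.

n = 57

Standardized effect: d = |μ₁ − μ₀| / σ = |56.8 − 54.9| / 4.9 = 0.3878
Set Φ(δ − 2.241) = 0.75; then δ − 2.241 = Φ⁻¹(0.75) = 0.674, giving δ = 2.916.
(Ignoring the negligible lower-tail rejection probability gives the usual closed-form inversion.)
δ = d·√n ⇒ n = (δ/d)² = (2.916 / 0.3878)² = 56.55.
Round up to the next whole unit.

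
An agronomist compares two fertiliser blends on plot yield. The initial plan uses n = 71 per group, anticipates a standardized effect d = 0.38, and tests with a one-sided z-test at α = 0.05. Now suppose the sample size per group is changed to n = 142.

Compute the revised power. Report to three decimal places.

With n = 142 per group: δ = d·√(n/2) = 0.38 × √(142/2) = 3.2019. Critical value z_{0.05} = 1.645.
Revised power = Φ(δ − 1.645) = Φ(1.557) = 0.9403.

Power ≈ 0.940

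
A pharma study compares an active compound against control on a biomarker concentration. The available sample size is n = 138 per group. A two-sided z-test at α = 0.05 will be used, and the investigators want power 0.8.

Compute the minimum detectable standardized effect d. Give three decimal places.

d ≈ 0.337

Need Φ(δ − 1.960) = 0.8, so δ = 1.960 + 0.842 = 2.802.
(Lower-tail contribution to power is negligible for δ > 0.)
δ = d·√(n/2) ⇒ d = δ/√(n/2) = 2.802/√(138/2) = 0.3373.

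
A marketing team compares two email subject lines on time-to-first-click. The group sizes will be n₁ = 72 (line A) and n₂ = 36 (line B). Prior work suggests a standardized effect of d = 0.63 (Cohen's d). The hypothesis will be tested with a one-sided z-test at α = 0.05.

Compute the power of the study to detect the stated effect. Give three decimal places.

Power ≈ 0.925

Noncentrality parameter: δ = d / √(1/n₁ + 1/n₂) = 0.63 / √(1/72 + 1/36) = 3.0864
One-sided α = 0.05 → critical value z_{0.05} = 1.645.
Power = P(Z > 1.645 − δ) = Φ(1.442) = 0.9253.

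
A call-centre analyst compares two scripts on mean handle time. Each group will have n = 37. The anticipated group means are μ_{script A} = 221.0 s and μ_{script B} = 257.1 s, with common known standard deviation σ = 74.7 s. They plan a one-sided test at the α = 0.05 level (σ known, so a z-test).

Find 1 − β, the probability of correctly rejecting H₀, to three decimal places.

Power ≈ 0.668

Standardized effect: d = |μ_{script A} − μ_{script B}| / σ = |221.0 − 257.1| / 74.7 = 0.4833
Noncentrality parameter: δ = d·√(n/2) = 0.4833 × √(37/2) = 2.0786
Critical value for a one-sided test at α = 0.05: z_α = 1.645.
Power = Φ(δ − 1.645) = Φ(0.434) = 0.6678.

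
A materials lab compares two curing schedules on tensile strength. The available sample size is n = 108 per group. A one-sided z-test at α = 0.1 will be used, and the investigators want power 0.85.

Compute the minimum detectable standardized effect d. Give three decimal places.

Required noncentrality: δ = z_{0.1} + z_{0.15} = 1.282 + 1.036 = 2.318.
δ = d·√(n/2) ⇒ d = δ/√(n/2) = 2.318/√(108/2) = 0.3154.

d ≈ 0.315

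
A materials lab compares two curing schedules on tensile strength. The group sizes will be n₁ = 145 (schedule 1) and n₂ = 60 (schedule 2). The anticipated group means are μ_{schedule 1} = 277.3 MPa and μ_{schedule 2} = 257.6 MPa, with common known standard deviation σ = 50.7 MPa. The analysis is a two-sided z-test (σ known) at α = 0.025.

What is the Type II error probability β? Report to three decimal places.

β ≈ 0.386

Standardized effect: d = |μ_{schedule 1} − μ_{schedule 2}| / σ = |277.3 − 257.6| / 50.7 = 0.3886
Noncentrality parameter: δ = d / √(1/n₁ + 1/n₂) = 0.3886 / √(1/145 + 1/60) = 2.5313
Critical value for a two-sided test at α = 0.025: z_{α/2} = 2.241.
Power = Φ(δ − 2.241) + Φ(−δ − 2.241) = Φ(0.290) + Φ(-4.773) = 0.6140 + 0.0000 = 0.6140.
Type II error: β = 1 − power = 1 − 0.6140 = 0.3860.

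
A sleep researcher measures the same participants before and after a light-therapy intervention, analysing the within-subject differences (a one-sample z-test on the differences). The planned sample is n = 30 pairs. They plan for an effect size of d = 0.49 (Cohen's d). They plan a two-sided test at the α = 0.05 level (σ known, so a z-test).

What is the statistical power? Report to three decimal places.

Power ≈ 0.765

Noncentrality parameter: δ = d·√n = 0.49 × √30 = 2.6838
Two-sided α = 0.05 → critical value z_{0.025} = 1.960.
Power = Φ(δ − 1.960) + Φ(−δ − 1.960) = Φ(0.724) + Φ(-4.644) = 0.7654 + 0.0000 = 0.7654.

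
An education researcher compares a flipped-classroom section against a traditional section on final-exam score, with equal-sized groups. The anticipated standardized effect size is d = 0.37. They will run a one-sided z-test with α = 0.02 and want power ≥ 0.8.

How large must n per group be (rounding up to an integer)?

n = 123 per group

Set Φ(δ − 2.054) = 0.8; then δ − 2.054 = Φ⁻¹(0.8) = 0.842, giving δ = 2.895.
δ = d·√(n/2) ⇒ n = 2(δ/d)² = 2 × (2.895 / 0.37)² = 122.47.
Round up to the next whole unit.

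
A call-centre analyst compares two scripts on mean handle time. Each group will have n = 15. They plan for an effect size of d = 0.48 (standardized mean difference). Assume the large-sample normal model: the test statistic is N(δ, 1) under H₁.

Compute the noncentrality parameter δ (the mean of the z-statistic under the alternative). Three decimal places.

δ = d·√(n/2) = 0.48 × √(15/2) = 1.3145

δ ≈ 1.315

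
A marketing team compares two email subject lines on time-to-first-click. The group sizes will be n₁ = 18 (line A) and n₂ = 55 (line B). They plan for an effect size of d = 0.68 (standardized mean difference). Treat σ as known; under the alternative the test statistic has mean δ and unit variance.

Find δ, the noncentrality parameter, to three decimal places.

δ ≈ 2.504

δ = d / √(1/n₁ + 1/n₂) = 0.68 / √(1/18 + 1/55) = 2.5042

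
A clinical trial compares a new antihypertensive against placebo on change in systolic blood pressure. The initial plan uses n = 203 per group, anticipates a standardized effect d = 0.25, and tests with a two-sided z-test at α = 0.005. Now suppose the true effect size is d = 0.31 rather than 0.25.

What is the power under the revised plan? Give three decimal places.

With d = 0.31: δ = d·√(n/2) = 0.31 × √(203/2) = 3.1232. Critical value z_{0.0025} = 2.807.
Revised power = Φ(δ − 2.807) + Φ(−δ − 2.807) = Φ(0.316) + Φ(-5.930) = 0.6240 + 0.0000 = 0.6240.

Power ≈ 0.624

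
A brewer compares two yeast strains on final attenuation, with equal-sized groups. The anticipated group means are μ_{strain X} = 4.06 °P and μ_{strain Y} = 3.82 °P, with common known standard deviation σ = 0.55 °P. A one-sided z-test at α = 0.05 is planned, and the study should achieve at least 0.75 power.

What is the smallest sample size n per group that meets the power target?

Standardized effect: d = |μ_{strain X} − μ_{strain Y}| / σ = |4.06 − 3.82| / 0.55 = 0.4364
For power 0.75 need Φ(δ − z_{0.05}) = 0.75, so δ = z_{0.05} + z_{0.25} = 1.645 + 0.674 = 2.319.
δ = d·√(n/2) ⇒ n = 2(δ/d)² = 2 × (2.319 / 0.4364)² = 56.50.
Rounding up, n = 57 per group.

n = 57 per group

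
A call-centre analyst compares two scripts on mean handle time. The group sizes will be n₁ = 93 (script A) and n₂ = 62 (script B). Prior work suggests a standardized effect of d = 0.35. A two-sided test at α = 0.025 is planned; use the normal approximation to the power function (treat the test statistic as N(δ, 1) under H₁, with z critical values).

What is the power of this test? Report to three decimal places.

Power ≈ 0.458

Noncentrality parameter: δ = d / √(1/n₁ + 1/n₂) = 0.35 / √(1/93 + 1/62) = 2.1347
Two-sided α = 0.025 → critical value z_{0.0125} = 2.241.
Power = Φ(δ − 2.241) + Φ(−δ − 2.241) = Φ(-0.107) + Φ(-4.376) = 0.4575 + 0.0000 = 0.4575.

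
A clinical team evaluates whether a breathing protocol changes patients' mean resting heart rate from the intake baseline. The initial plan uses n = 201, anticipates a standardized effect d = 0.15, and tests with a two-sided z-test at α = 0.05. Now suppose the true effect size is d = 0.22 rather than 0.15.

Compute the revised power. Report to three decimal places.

Power ≈ 0.877

With d = 0.22: δ = d·√n = 0.22 × √201 = 3.1190. Critical value z_{0.025} = 1.960.
Revised power = Φ(δ − 1.960) + Φ(−δ − 1.960) = Φ(1.159) + Φ(-5.079) = 0.8768 + 0.0000 = 0.8768.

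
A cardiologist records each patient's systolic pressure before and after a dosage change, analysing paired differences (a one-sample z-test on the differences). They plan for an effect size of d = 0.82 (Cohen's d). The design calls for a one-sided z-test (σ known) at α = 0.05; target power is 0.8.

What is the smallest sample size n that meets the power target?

For power 0.8 need Φ(δ − z_{0.05}) = 0.8, so δ = z_{0.05} + z_{0.20} = 1.645 + 0.842 = 2.486.
δ = d·√n ⇒ n = (δ/d)² = (2.486 / 0.82)² = 9.19.
Rounding up, n = 10.

n = 10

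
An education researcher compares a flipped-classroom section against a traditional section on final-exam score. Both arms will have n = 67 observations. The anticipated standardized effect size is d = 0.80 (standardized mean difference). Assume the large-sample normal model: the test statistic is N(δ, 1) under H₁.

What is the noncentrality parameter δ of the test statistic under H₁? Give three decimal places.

δ ≈ 4.630

The noncentrality parameter scales effect size by the design's sample-size factor: δ = d·√(n/2) = 0.80 × √(67/2) = 4.6303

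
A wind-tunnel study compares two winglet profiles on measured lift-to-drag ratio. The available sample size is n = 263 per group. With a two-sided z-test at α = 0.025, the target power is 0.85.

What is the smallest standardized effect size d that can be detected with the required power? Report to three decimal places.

Need Φ(δ − 2.241) = 0.85, so δ = 2.241 + 1.036 = 3.278.
(Lower-tail contribution to power is negligible for δ > 0.)
δ = d·√(n/2) ⇒ d = δ/√(n/2) = 3.278/√(263/2) = 0.2858.

d ≈ 0.286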